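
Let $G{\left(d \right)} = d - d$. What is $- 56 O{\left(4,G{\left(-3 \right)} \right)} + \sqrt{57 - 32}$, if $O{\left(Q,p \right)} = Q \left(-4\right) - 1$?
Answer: $957$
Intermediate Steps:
$G{\left(d \right)} = 0$
$O{\left(Q,p \right)} = -1 - 4 Q$ ($O{\left(Q,p \right)} = - 4 Q - 1 = -1 - 4 Q$)
$- 56 O{\left(4,G{\left(-3 \right)} \right)} + \sqrt{57 - 32} = - 56 \left(-1 - 16\right) + \sqrt{57 - 32} = - 56 \left(-1 - 16\right) + \sqrt{25} = \left(-56\right) \left(-17\right) + 5 = 952 + 5 = 957$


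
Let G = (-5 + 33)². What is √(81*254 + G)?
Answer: √21358 ≈ 146.14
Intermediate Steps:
G = 784 (G = 28² = 784)
√(81*254 + G) = √(81*254 + 784) = √(20574 + 784) = √21358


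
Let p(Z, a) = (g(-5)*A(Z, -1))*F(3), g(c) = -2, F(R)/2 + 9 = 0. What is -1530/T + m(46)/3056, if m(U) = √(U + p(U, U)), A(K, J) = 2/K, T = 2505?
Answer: -102/167 + √25162/70288 ≈ -0.60852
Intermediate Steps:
F(R) = -18 (F(R) = -18 + 2*0 = -18 + 0 = -18)
p(Z, a) = 72/Z (p(Z, a) = -4/Z*(-18) = 72/Z)
m(U) = √(U + 72/U)
-1530/T + m(46)/3056 = -1530/2505 + √(46 + 72/46)/3056 = -1530*1/2505 + √(46 + 72*(1/46))*(1/3056) = -102/167 + √(46 + 36/23)*(1/3056) = -102/167 + √(1094/23)*(1/3056) = -102/167 + (√25162/23)*(1/3056) = -102/167 + √25162/70288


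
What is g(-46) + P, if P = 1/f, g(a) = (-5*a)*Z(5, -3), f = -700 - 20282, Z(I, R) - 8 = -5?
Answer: 14477579/20982 ≈ 690.00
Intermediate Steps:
Z(I, R) = 3 (Z(I, R) = 8 - 5 = 3)
f = -20982
g(a) = -15*a (g(a) = -5*a*3 = -15*a)
P = -1/20982 (P = 1/(-20982) = -1/20982 ≈ -4.7660e-5)
g(-46) + P = -15*(-46) - 1/20982 = 690 - 1/20982 = 14477579/20982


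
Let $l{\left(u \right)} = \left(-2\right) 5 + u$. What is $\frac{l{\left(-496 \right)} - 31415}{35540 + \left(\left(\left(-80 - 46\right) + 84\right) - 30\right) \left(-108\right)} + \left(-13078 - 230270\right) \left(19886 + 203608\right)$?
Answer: $- \frac{2355819404708113}{43316} \approx -5.4387 \cdot 10^{10}$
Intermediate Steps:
$l{\left(u \right)} = -10 + u$
$\frac{l{\left(-496 \right)} - 31415}{35540 + \left(\left(\left(-80 - 46\right) + 84\right) - 30\right) \left(-108\right)} + \left(-13078 - 230270\right) \left(19886 + 203608\right) = \frac{\left(-10 - 496\right) - 31415}{35540 + \left(\left(\left(-80 - 46\right) + 84\right) - 30\right) \left(-108\right)} + \left(-13078 - 230270\right) \left(19886 + 203608\right) = \frac{-506 - 31415}{35540 + \left(\left(-126 + 84\right) - 30\right) \left(-108\right)} - 54386817912 = - \frac{31921}{35540 + \left(-42 - 30\right) \left(-108\right)} - 54386817912 = - \frac{31921}{35540 - -7776} - 54386817912 = - \frac{31921}{35540 + 7776} - 54386817912 = - \frac{31921}{43316} - 54386817912 = - \frac{2355819404708113}{43316}$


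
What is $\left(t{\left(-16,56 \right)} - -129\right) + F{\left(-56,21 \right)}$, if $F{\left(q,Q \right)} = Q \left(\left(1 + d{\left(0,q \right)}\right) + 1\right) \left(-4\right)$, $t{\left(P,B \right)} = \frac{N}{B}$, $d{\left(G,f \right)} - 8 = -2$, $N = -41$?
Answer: $- \frac{30449}{56} \approx -543.73$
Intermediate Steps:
$d{\left(G,f \right)} = 6$ ($d{\left(G,f \right)} = 8 - 2 = 6$)
$t{\left(P,B \right)} = - \frac{41}{B}$
$F{\left(q,Q \right)} = - 32 Q$ ($F{\left(q,Q \right)} = Q \left(\left(1 + 6\right) + 1\right) \left(-4\right) = Q \left(7 + 1\right) \left(-4\right) = Q 8 \left(-4\right) = 8 Q \left(-4\right) = - 32 Q$)
$\left(t{\left(-16,56 \right)} - -129\right) + F{\left(-56,21 \right)} = \left(- \frac{41}{56} - -129\right) - 672 = \left(\left(-41\right) \frac{1}{56} + 129\right) - 672 = \left(- \frac{41}{56} + 129\right) - 672 = \frac{7183}{56} - 672 = - \frac{30449}{56}$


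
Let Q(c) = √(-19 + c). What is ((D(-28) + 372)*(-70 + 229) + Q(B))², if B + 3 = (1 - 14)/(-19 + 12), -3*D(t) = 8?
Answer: (411068 + I*√987)²/49 ≈ 3.4485e+9 + 5.2712e+5*I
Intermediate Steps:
D(t) = -8/3 (D(t) = -⅓*8 = -8/3)
B = -8/7 (B = -3 + (1 - 14)/(-19 + 12) = -3 - 13/(-7) = -3 - 13*(-⅐) = -3 + 13/7 = -8/7 ≈ -1.1429)
((D(-28) + 372)*(-70 + 229) + Q(B))² = ((-8/3 + 372)*(-70 + 229) + √(-19 - 8/7))² = ((1108/3)*159 + √(-141/7))² = (58724 + I*√987/7)²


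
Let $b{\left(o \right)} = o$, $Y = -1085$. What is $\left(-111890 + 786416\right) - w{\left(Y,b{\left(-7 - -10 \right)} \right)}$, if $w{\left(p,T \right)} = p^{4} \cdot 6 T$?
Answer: $-24945455936724$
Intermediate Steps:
$w{\left(p,T \right)} = 6 T p^{4}$ ($w{\left(p,T \right)} = 6 p^{4} T = 6 T p^{4}$)
$\left(-111890 + 786416\right) - w{\left(Y,b{\left(-7 - -10 \right)} \right)} = \left(-111890 + 786416\right) - 6 \left(-7 - -10\right) \left(-1085\right)^{4} = 674526 - 6 \left(-7 + 10\right) 1385858700625 = 674526 - 6 \cdot 3 \cdot 1385858700625 = 674526 - 24945456611250 = -24945455936724$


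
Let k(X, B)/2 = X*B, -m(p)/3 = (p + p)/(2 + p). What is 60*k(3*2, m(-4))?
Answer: -8640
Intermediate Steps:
m(p) = -6*p/(2 + p) (m(p) = -3*(p + p)/(2 + p) = -3*2*p/(2 + p) = -6*p/(2 + p))
k(X, B) = 2*B*X (k(X, B) = 2*(X*B) = 2*(B*X) = 2*B*X)
60*k(3*2, m(-4)) = 60*(2*(-6*(-4)/(2 - 4))*(3*2)) = 60*(2*(-6*(-4)/(-2))*6) = 60*(2*(-6*(-4)*(-1/2))*6) = 60*(2*(-12)*6) = 60*(-144) = -8640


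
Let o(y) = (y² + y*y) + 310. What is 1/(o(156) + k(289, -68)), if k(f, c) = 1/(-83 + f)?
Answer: 206/10090293 ≈ 2.0416e-5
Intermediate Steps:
o(y) = 310 + 2*y² (o(y) = (y² + y²) + 310 = 2*y² + 310 = 310 + 2*y²)
1/(o(156) + k(289, -68)) = 1/((310 + 2*156²) + 1/(-83 + 289)) = 1/((310 + 2*24336) + 1/206) = 1/((310 + 48672) + 1/206) = 1/(48982 + 1/206) = 1/(10090293/206) = 206/10090293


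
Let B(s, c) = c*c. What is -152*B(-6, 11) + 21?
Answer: -18371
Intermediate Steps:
B(s, c) = c**2
-152*B(-6, 11) + 21 = -152*11**2 + 21 = -152*121 + 21 = -18392 + 21 = -18371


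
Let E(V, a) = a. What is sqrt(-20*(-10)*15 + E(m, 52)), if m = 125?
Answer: 2*sqrt(763) ≈ 55.245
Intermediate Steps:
sqrt(-20*(-10)*15 + E(m, 52)) = sqrt(-20*(-10)*15 + 52) = sqrt(200*15 + 52) = sqrt(3000 + 52) = sqrt(3052) = 2*sqrt(763)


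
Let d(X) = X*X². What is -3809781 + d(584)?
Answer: 195366923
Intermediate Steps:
d(X) = X³
-3809781 + d(584) = -3809781 + 584³ = -3809781 + 199176704 = 195366923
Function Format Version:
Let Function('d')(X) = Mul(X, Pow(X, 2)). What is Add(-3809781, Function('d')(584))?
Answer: 195366923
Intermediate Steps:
Function('d')(X) = Pow(X, 3)
Add(-3809781, Function('d')(584)) = Add(-3809781, Pow(584, 3)) = Add(-3809781, 199176704) = 195366923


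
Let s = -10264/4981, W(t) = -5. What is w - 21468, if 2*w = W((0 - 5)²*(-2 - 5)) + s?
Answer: -213899385/9962 ≈ -21472.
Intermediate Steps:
s = -10264/4981 (s = -10264*1/4981 = -10264/4981 ≈ -2.0606)
w = -35169/9962 (w = (-5 - 10264/4981)/2 = (½)*(-35169/4981) = -35169/9962 ≈ -3.5303)
w - 21468 = -35169/9962 - 21468 = -213899385/9962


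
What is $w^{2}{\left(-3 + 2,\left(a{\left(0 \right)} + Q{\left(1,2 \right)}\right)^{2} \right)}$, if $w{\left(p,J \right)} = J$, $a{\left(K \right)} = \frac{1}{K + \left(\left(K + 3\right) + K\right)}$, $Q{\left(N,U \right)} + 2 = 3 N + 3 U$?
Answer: $\frac{234256}{81} \approx 2892.1$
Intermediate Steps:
$Q{\left(N,U \right)} = -2 + 3 N + 3 U$ ($Q{\left(N,U \right)} = -2 + \left(3 N + 3 U\right) = -2 + 3 N + 3 U$)
$a{\left(K \right)} = \frac{1}{3 + 3 K}$ ($a{\left(K \right)} = \frac{1}{K + \left(\left(3 + K\right) + K\right)} = \frac{1}{K + \left(3 + 2 K\right)} = \frac{1}{3 + 3 K}$)
$w^{2}{\left(-3 + 2,\left(a{\left(0 \right)} + Q{\left(1,2 \right)}\right)^{2} \right)} = \left(\left(\frac{1}{3 \left(1 + 0\right)} + \left(-2 + 3 \cdot 1 + 3 \cdot 2\right)\right)^{2}\right)^{2} = \left(\left(\frac{1}{3 \cdot 1} + \left(-2 + 3 + 6\right)\right)^{2}\right)^{2} = \left(\left(\frac{1}{3} \cdot 1 + 7\right)^{2}\right)^{2} = \left(\left(\frac{1}{3} + 7\right)^{2}\right)^{2} = \left(\left(\frac{22}{3}\right)^{2}\right)^{2} = \left(\frac{484}{9}\right)^{2} = \frac{234256}{81}$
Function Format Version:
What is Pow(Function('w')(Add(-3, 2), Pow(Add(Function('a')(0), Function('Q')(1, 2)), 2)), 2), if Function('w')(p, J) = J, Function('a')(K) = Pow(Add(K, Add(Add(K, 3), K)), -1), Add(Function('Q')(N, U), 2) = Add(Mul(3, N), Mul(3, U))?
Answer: Rational(234256, 81) ≈ 2892.1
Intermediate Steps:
Function('Q')(N, U) = Add(-2, Mul(3, N), Mul(3, U)) (Function('Q')(N, U) = Add(-2, Add(Mul(3, N), Mul(3, U))) = Add(-2, Mul(3, N), Mul(3, U)))
Function('a')(K) = Pow(Add(3, Mul(3, K)), -1) (Function('a')(K) = Pow(Add(K, Add(Add(3, K), K)), -1) = Pow(Add(K, Add(3, Mul(2, K))), -1) = Pow(Add(3, Mul(3, K)), -1))
Pow(Function('w')(Add(-3, 2), Pow(Add(Function('a')(0), Function('Q')(1, 2)), 2)), 2) = Pow(Pow(Add(Mul(Rational(1, 3), Pow(Add(1, 0), -1)), Add(-2, Mul(3, 1), Mul(3, 2))), 2), 2) = Pow(Pow(Add(Mul(Rational(1, 3), Pow(1, -1)), Add(-2, 3, 6)), 2), 2) = Pow(Pow(Add(Mul(Rational(1, 3), 1), 7), 2), 2) = Pow(Pow(Add(Rational(1, 3), 7), 2), 2) = Pow(Pow(Rational(22, 3), 2), 2) = Pow(Rational(484, 9), 2) = Rational(234256, 81)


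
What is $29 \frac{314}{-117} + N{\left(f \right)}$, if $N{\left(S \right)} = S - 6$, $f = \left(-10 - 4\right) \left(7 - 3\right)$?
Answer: $- \frac{16360}{117} \approx -139.83$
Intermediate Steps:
$f = -56$ ($f = \left(-14\right) 4 = -56$)
$N{\left(S \right)} = -6 + S$
$29 \frac{314}{-117} + N{\left(f \right)} = 29 \frac{314}{-117} - 62 = 29 \cdot 314 \left(- \frac{1}{117}\right) - 62 = 29 \left(- \frac{314}{117}\right) - 62 = - \frac{9106}{117} - 62 = - \frac{16360}{117}$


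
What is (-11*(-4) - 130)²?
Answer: 7396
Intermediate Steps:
(-11*(-4) - 130)² = (44 - 130)² = (-86)² = 7396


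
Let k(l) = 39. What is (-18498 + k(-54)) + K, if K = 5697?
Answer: -12762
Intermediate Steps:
(-18498 + k(-54)) + K = (-18498 + 39) + 5697 = -18459 + 5697 = -12762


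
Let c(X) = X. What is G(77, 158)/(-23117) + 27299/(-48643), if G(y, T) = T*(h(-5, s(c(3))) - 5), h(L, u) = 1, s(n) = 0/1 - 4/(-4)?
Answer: -600328607/1124480231 ≈ -0.53387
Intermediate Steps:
s(n) = 1 (s(n) = 0*1 - 4*(-¼) = 0 + 1 = 1)
G(y, T) = -4*T (G(y, T) = T*(1 - 5) = T*(-4) = -4*T)
G(77, 158)/(-23117) + 27299/(-48643) = -4*158/(-23117) + 27299/(-48643) = -632*(-1/23117) + 27299*(-1/48643) = 632/23117 - 27299/48643 = -600328607/1124480231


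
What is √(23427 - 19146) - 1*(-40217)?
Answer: 40217 + √4281 ≈ 40282.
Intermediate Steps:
√(23427 - 19146) - 1*(-40217) = √4281 + 40217 = 40217 + √4281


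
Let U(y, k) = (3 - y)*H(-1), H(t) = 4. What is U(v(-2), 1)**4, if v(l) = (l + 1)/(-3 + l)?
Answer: 9834496/625 ≈ 15735.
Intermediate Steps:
v(l) = (1 + l)/(-3 + l)
U(y, k) = 12 - 4*y (U(y, k) = (3 - y)*4 = 12 - 4*y)
U(v(-2), 1)**4 = (12 - 4*(1 - 2)/(-3 - 2))**4 = (12 - 4*(-1)/(-5))**4 = (12 - (-4)*(-1)/5)**4 = (12 - 4*1/5)**4 = (12 - 4/5)**4 = (56/5)**4 = 9834496/625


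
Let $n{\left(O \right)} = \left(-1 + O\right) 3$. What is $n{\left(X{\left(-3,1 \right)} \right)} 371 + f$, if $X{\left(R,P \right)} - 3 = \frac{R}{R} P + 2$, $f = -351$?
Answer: $5214$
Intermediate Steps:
$X{\left(R,P \right)} = 5 + P$ ($X{\left(R,P \right)} = 3 + \left(\frac{R}{R} P + 2\right) = 3 + \left(1 P + 2\right) = 3 + \left(P + 2\right) = 3 + \left(2 + P\right) = 5 + P$)
$n{\left(O \right)} = -3 + 3 O$
$n{\left(X{\left(-3,1 \right)} \right)} 371 + f = \left(-3 + 3 \left(5 + 1\right)\right) 371 - 351 = \left(-3 + 3 \cdot 6\right) 371 - 351 = \left(-3 + 18\right) 371 - 351 = 15 \cdot 371 - 351 = 5565 - 351 = 5214$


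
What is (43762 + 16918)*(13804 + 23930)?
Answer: 2289699120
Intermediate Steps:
(43762 + 16918)*(13804 + 23930) = 60680*37734 = 2289699120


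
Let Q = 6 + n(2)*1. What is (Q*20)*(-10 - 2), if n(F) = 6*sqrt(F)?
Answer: -1440 - 1440*sqrt(2) ≈ -3476.5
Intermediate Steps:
Q = 6 + 6*sqrt(2) (Q = 6 + (6*sqrt(2))*1 = 6 + 6*sqrt(2) ≈ 14.485)
(Q*20)*(-10 - 2) = ((6 + 6*sqrt(2))*20)*(-10 - 2) = (120 + 120*sqrt(2))*(-12) = -1440 - 1440*sqrt(2)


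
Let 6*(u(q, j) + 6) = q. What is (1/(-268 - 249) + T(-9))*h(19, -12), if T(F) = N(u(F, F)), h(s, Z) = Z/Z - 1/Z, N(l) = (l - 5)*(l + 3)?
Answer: 1512173/24816 ≈ 60.935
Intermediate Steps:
u(q, j) = -6 + q/6
N(l) = (-5 + l)*(3 + l)
h(s, Z) = 1 - 1/Z
T(F) = -3 + (-6 + F/6)² - F/3 (T(F) = -15 + (-6 + F/6)² - 2*(-6 + F/6) = -15 + (-6 + F/6)² + (12 - F/3) = -3 + (-6 + F/6)² - F/3)
(1/(-268 - 249) + T(-9))*h(19, -12) = (1/(-268 - 249) + (33 - 7/3*(-9) + (1/36)*(-9)²))*((-1 - 12)/(-12)) = (1/(-517) + (33 + 21 + (1/36)*81))*(-1/12*(-13)) = (-1/517 + (33 + 21 + 9/4))*(13/12) = (-1/517 + 225/4)*(13/12) = (116321/2068)*(13/12) = 1512173/24816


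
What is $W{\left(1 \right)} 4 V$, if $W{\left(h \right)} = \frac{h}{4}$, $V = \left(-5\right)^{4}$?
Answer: $625$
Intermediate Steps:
$V = 625$
$W{\left(h \right)} = \frac{h}{4}$ ($W{\left(h \right)} = h \frac{1}{4} = \frac{h}{4}$)
$W{\left(1 \right)} 4 V = \frac{1}{4} \cdot 1 \cdot 4 \cdot 625 = \frac{1}{4} \cdot 4 \cdot 625 = 1 \cdot 625 = 625$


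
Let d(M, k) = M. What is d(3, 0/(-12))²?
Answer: 9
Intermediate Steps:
d(3, 0/(-12))² = 3² = 9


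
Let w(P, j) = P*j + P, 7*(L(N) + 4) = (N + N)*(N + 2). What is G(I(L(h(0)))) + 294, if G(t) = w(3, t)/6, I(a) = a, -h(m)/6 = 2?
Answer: 4335/14 ≈ 309.64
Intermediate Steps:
h(m) = -12 (h(m) = -6*2 = -12)
L(N) = -4 + 2*N*(2 + N)/7 (L(N) = -4 + ((N + N)*(N + 2))/7 = -4 + ((2*N)*(2 + N))/7 = -4 + (2*N*(2 + N))/7 = -4 + 2*N*(2 + N)/7)
w(P, j) = P + P*j
G(t) = ½ + t/2 (G(t) = (3*(1 + t))/6 = (3 + 3*t)*(⅙) = ½ + t/2)
G(I(L(h(0)))) + 294 = (½ + (-4 + (2/7)*(-12)² + (4/7)*(-12))/2) + 294 = (½ + (-4 + (2/7)*144 - 48/7)/2) + 294 = (½ + (-4 + 288/7 - 48/7)/2) + 294 = (½ + (½)*(212/7)) + 294 = (½ + 106/7) + 294 = 219/14 + 294 = 4335/14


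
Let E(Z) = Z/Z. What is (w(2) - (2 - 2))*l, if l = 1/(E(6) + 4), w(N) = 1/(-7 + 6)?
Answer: -⅕ ≈ -0.20000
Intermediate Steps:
E(Z) = 1
w(N) = -1 (w(N) = 1/(-1) = -1)
l = ⅕ (l = 1/(1 + 4) = 1/5 = ⅕ ≈ 0.20000)
(w(2) - (2 - 2))*l = (-1 - (2 - 2))*(⅕) = (-1 - 1*0)*(⅕) = (-1 + 0)*(⅕) = -1*⅕ = -⅕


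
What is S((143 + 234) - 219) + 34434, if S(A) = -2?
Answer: 34432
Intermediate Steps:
S((143 + 234) - 219) + 34434 = -2 + 34434 = 34432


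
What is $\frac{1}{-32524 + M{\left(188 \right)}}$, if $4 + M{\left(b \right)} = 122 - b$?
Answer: $- \frac{1}{32594} \approx -3.0681 \cdot 10^{-5}$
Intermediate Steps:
$M{\left(b \right)} = 118 - b$ ($M{\left(b \right)} = -4 - \left(-122 + b\right) = 118 - b$)
$\frac{1}{-32524 + M{\left(188 \right)}} = \frac{1}{-32524 + \left(118 - 188\right)} = \frac{1}{-32524 - 70} = \frac{1}{-32594} = - \frac{1}{32594}$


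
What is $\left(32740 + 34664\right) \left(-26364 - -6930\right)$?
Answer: $-1309929336$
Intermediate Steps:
$\left(32740 + 34664\right) \left(-26364 - -6930\right) = 67404 \left(-26364 + 6930\right) = 67404 \left(-19434\right) = -1309929336$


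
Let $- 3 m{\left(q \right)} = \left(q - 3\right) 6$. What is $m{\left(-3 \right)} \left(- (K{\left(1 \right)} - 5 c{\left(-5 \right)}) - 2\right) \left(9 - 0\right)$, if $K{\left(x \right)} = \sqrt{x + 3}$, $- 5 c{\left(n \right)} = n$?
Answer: $108$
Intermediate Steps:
$c{\left(n \right)} = - \frac{n}{5}$
$K{\left(x \right)} = \sqrt{3 + x}$
$m{\left(q \right)} = 6 - 2 q$ ($m{\left(q \right)} = - \frac{\left(q - 3\right) 6}{3} = - \frac{\left(-3 + q\right) 6}{3} = - \frac{-18 + 6 q}{3} = 6 - 2 q$)
$m{\left(-3 \right)} \left(- (K{\left(1 \right)} - 5 c{\left(-5 \right)}) - 2\right) \left(9 - 0\right) = \left(6 - -6\right) \left(- (\sqrt{3 + 1} - 5 \left(\left(- \frac{1}{5}\right) \left(-5\right)\right)) - 2\right) \left(9 - 0\right) = \left(6 + 6\right) \left(- (\sqrt{4} - 5) - 2\right) \left(9 + 0\right) = 12 \left(- (2 - 5) - 2\right) 9 = 12 \left(\left(-1\right) \left(-3\right) - 2\right) 9 = 12 \left(3 - 2\right) 9 = 12 \cdot 1 \cdot 9 = 12 \cdot 9 = 108$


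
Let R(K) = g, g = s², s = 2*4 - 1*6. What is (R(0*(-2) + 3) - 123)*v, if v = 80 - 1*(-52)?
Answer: -15708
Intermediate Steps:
s = 2 (s = 8 - 6 = 2)
v = 132 (v = 80 + 52 = 132)
g = 4 (g = 2² = 4)
R(K) = 4
(R(0*(-2) + 3) - 123)*v = (4 - 123)*132 = -119*132 = -15708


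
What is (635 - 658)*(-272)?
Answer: 6256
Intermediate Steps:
(635 - 658)*(-272) = -23*(-272) = 6256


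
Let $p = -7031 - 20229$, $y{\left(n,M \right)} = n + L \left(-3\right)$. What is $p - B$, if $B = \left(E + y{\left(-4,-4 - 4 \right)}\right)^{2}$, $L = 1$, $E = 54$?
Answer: $-29469$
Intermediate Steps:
$y{\left(n,M \right)} = -3 + n$ ($y{\left(n,M \right)} = n + 1 \left(-3\right) = n - 3 = -3 + n$)
$p = -27260$ ($p = -7031 - 20229 = -27260$)
$B = 2209$ ($B = \left(54 - 7\right)^{2} = 47^{2} = 2209$)
$p - B = -27260 - 2209 = -29469$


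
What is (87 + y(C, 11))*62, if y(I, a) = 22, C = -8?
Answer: 6758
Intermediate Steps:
(87 + y(C, 11))*62 = (87 + 22)*62 = 109*62 = 6758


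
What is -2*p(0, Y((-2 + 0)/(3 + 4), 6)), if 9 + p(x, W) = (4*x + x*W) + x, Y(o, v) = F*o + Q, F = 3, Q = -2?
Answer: 18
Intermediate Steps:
Y(o, v) = -2 + 3*o (Y(o, v) = 3*o - 2 = -2 + 3*o)
p(x, W) = -9 + 5*x + W*x (p(x, W) = -9 + ((4*x + x*W) + x) = -9 + ((4*x + W*x) + x) = -9 + (5*x + W*x) = -9 + 5*x + W*x)
-2*p(0, Y((-2 + 0)/(3 + 4), 6)) = -2*(-9 + 5*0 + (-2 + 3*((-2 + 0)/(3 + 4)))*0) = -2*(-9 + 0 + (-2 + 3*(-2/7))*0) = -2*(-9 + 0 + (-2 - 6/7)*0) = -2*(-9 + 0 - 20/7*0) = -2*(-9 + 0 + 0) = -2*(-9) = 18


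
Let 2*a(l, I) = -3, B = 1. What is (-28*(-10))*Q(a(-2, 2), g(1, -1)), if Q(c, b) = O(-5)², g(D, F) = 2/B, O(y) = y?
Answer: 7000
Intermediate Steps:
a(l, I) = -3/2 (a(l, I) = (½)*(-3) = -3/2)
g(D, F) = 2 (g(D, F) = 2/1 = 2*1 = 2)
Q(c, b) = 25 (Q(c, b) = (-5)² = 25)
(-28*(-10))*Q(a(-2, 2), g(1, -1)) = -28*(-10)*25 = 280*25 = 7000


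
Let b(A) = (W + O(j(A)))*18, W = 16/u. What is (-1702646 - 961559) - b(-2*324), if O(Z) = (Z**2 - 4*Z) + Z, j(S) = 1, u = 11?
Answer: -29306147/11 ≈ -2.6642e+6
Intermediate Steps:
O(Z) = Z**2 - 3*Z
W = 16/11 ≈ 1.4545
b(A) = -108/11 (b(A) = (16/11 + 1*(-3 + 1))*18 = (16/11 + 1*(-2))*18 = (16/11 - 2)*18 = -6/11*18 = -108/11)
(-1702646 - 961559) - b(-2*324) = (-1702646 - 961559) - 1*(-108/11) = -2664205 + 108/11 = -29306147/11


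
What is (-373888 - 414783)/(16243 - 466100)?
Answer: 788671/449857 ≈ 1.7532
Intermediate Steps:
(-373888 - 414783)/(16243 - 466100) = -788671/(-449857) = -788671*(-1/449857) = 788671/449857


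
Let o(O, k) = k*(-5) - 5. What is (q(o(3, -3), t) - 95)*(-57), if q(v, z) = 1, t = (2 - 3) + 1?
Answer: 5358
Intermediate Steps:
o(O, k) = -5 - 5*k (o(O, k) = -5*k - 5 = -5 - 5*k)
t = 0 (t = -1 + 1 = 0)
(q(o(3, -3), t) - 95)*(-57) = (1 - 95)*(-57) = -94*(-57) = 5358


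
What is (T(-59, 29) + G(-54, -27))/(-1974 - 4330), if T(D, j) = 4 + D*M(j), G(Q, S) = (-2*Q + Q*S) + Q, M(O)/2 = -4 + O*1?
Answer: 717/3152 ≈ 0.22747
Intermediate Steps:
M(O) = -8 + 2*O (M(O) = 2*(-4 + O*1) = 2*(-4 + O) = -8 + 2*O)
G(Q, S) = -Q + Q*S
T(D, j) = 4 + D*(-8 + 2*j)
(T(-59, 29) + G(-54, -27))/(-1974 - 4330) = ((4 + 2*(-59)*(-4 + 29)) - 54*(-1 - 27))/(-1974 - 4330) = ((4 + 2*(-59)*25) - 54*(-28))/(-6304) = ((4 - 2950) + 1512)*(-1/6304) = (-2946 + 1512)*(-1/6304) = -1434*(-1/6304) = 717/3152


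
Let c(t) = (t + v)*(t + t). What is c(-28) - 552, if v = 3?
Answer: 848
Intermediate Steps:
c(t) = 2*t*(3 + t) (c(t) = (t + 3)*(t + t) = (3 + t)*(2*t) = 2*t*(3 + t))
c(-28) - 552 = 2*(-28)*(3 - 28) - 552 = 2*(-28)*(-25) - 552 = 1400 - 552 = 848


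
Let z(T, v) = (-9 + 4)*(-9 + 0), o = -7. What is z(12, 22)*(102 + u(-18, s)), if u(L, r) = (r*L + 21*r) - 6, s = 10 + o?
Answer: 4725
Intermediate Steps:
s = 3 (s = 10 - 7 = 3)
u(L, r) = -6 + 21*r + L*r (u(L, r) = (L*r + 21*r) - 6 = (21*r + L*r) - 6 = -6 + 21*r + L*r)
z(T, v) = 45 (z(T, v) = -5*(-9) = 45)
z(12, 22)*(102 + u(-18, s)) = 45*(102 + (-6 + 21*3 - 18*3)) = 45*(102 + (-6 + 63 - 54)) = 45*(102 + 3) = 45*105 = 4725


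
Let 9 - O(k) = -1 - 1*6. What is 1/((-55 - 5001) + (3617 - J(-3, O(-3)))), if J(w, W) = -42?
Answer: -1/1397 ≈ -0.00071582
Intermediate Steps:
O(k) = 16 (O(k) = 9 - (-1 - 1*6) = 9 - (-1 - 6) = 9 - 1*(-7) = 9 + 7 = 16)
1/((-55 - 5001) + (3617 - J(-3, O(-3)))) = 1/((-55 - 5001) + (3617 - 1*(-42))) = 1/(-5056 + (3617 + 42)) = 1/(-5056 + 3659) = 1/(-1397) = -1/1397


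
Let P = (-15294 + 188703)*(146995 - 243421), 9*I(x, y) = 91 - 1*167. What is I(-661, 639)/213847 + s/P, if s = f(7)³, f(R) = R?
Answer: -141274055497/3575764820232198 ≈ -3.9509e-5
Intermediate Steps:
I(x, y) = -76/9 (I(x, y) = (91 - 1*167)/9 = (91 - 167)/9 = (⅑)*(-76) = -76/9)
P = -16721136234 (P = 173409*(-96426) = -16721136234)
s = 343 (s = 7³ = 343)
I(-661, 639)/213847 + s/P = -76/9/213847 + 343/(-16721136234) = -76/9*1/213847 + 343*(-1/16721136234) = -76/1924623 - 343/16721136234 = -141274055497/3575764820232198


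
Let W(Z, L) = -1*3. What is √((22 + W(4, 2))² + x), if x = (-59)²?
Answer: √3842 ≈ 61.984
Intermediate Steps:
W(Z, L) = -3
x = 3481
√((22 + W(4, 2))² + x) = √((22 - 3)² + 3481) = √(19² + 3481) = √(361 + 3481) = √3842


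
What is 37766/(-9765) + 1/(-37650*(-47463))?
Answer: -1499714673643/387775083150 ≈ -3.8675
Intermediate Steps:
37766/(-9765) + 1/(-37650*(-47463)) = 37766*(-1/9765) - 1/37650*(-1/47463) = -37766/9765 + 1/1786981950 = -1499714673643/387775083150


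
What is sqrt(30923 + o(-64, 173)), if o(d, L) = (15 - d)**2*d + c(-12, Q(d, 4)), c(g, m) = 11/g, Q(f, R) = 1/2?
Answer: I*sqrt(13266069)/6 ≈ 607.04*I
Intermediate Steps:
Q(f, R) = 1/2
o(d, L) = -11/12 + d*(15 - d)**2 (o(d, L) = (15 - d)**2*d + 11/(-12) = d*(15 - d)**2 + 11*(-1/12) = d*(15 - d)**2 - 11/12 = -11/12 + d*(15 - d)**2)
sqrt(30923 + o(-64, 173)) = sqrt(30923 + (-11/12 - 64*(-15 - 64)**2)) = sqrt(30923 + (-11/12 - 64*(-79)**2)) = sqrt(30923 + (-11/12 - 64*6241)) = sqrt(30923 + (-11/12 - 399424)) = sqrt(30923 - 4793099/12) = sqrt(-4422023/12) = I*sqrt(13266069)/6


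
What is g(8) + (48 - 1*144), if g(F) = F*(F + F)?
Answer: 32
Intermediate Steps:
g(F) = 2*F² (g(F) = F*(2*F) = 2*F²)
g(8) + (48 - 1*144) = 2*8² + (48 - 1*144) = 2*64 + (48 - 144) = 128 - 96 = 32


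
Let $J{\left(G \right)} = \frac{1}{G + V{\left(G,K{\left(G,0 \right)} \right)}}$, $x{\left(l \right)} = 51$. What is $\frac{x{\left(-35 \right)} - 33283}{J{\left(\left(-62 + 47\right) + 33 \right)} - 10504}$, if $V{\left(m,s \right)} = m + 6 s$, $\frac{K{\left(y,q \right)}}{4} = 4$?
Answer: $\frac{4386624}{1386527} \approx 3.1637$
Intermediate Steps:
$K{\left(y,q \right)} = 16$ ($K{\left(y,q \right)} = 4 \cdot 4 = 16$)
$J{\left(G \right)} = \frac{1}{96 + 2 G}$ ($J{\left(G \right)} = \frac{1}{G + \left(G + 6 \cdot 16\right)} = \frac{1}{G + \left(G + 96\right)} = \frac{1}{G + \left(96 + G\right)} = \frac{1}{96 + 2 G}$)
$\frac{x{\left(-35 \right)} - 33283}{J{\left(\left(-62 + 47\right) + 33 \right)} - 10504} = \frac{51 - 33283}{\frac{1}{2 \left(48 + \left(\left(-62 + 47\right) + 33\right)\right)} - 10504} = - \frac{33232}{\frac{1}{2 \left(48 + \left(-15 + 33\right)\right)} - 10504} = - \frac{33232}{\frac{1}{2 \left(48 + 18\right)} - 10504} = - \frac{33232}{\frac{1}{2 \cdot 66} - 10504} = - \frac{33232}{\frac{1}{2} \cdot \frac{1}{66} - 10504} = - \frac{33232}{\frac{1}{132} - 10504} = - \frac{33232}{- \frac{1386527}{132}} = \left(-33232\right) \left(- \frac{132}{1386527}\right) = \frac{4386624}{1386527}$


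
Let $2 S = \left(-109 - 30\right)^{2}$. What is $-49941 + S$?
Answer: $- \frac{80561}{2} \approx -40281.0$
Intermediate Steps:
$S = \frac{19321}{2}$ ($S = \frac{\left(-109 - 30\right)^{2}}{2} = \frac{\left(-139\right)^{2}}{2} = \frac{1}{2} \cdot 19321 = \frac{19321}{2} \approx 9660.5$)
$-49941 + S = -49941 + \frac{19321}{2} = - \frac{80561}{2}$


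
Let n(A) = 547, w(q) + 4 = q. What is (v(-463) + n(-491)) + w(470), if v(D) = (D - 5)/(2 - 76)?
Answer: 37715/37 ≈ 1019.3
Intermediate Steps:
v(D) = 5/74 - D/74 (v(D) = (-5 + D)/(-74) = (-5 + D)*(-1/74) = 5/74 - D/74)
w(q) = -4 + q
(v(-463) + n(-491)) + w(470) = ((5/74 - 1/74*(-463)) + 547) + (-4 + 470) = ((5/74 + 463/74) + 547) + 466 = (234/37 + 547) + 466 = 20473/37 + 466 = 37715/37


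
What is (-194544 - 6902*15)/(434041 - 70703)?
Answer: -149037/181669 ≈ -0.82038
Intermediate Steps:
(-194544 - 6902*15)/(434041 - 70703) = (-194544 - 103530)/363338 = -298074*1/363338 = -149037/181669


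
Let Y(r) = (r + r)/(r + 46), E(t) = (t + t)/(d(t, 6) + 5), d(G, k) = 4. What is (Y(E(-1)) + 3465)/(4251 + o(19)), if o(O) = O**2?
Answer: 178447/237518 ≈ 0.75130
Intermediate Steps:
E(t) = 2*t/9 (E(t) = (t + t)/(4 + 5) = (2*t)/9 = (2*t)*(1/9) = 2*t/9)
Y(r) = 2*r/(46 + r) (Y(r) = (2*r)/(46 + r) = 2*r/(46 + r))
(Y(E(-1)) + 3465)/(4251 + o(19)) = (2*((2/9)*(-1))/(46 + (2/9)*(-1)) + 3465)/(4251 + 19**2) = (2*(-2/9)/(46 - 2/9) + 3465)/(4251 + 361) = (2*(-2/9)/(412/9) + 3465)/4612 = (2*(-2/9)*(9/412) + 3465)*(1/4612) = (-1/103 + 3465)*(1/4612) = (356894/103)*(1/4612) = 178447/237518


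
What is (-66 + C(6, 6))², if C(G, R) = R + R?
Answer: 2916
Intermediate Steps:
C(G, R) = 2*R
(-66 + C(6, 6))² = (-66 + 2*6)² = (-66 + 12)² = (-54)² = 2916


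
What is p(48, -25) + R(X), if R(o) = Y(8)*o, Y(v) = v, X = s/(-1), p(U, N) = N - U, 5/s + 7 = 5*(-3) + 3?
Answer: -1347/19 ≈ -70.895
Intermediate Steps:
s = -5/19 (s = 5/(-7 + (5*(-3) + 3)) = 5/(-7 + (-15 + 3)) = 5/(-7 - 12) = 5/(-19) = 5*(-1/19) = -5/19 ≈ -0.26316)
X = 5/19 (X = -5/19/(-1) = -1*(-5/19) = 5/19 ≈ 0.26316)
R(o) = 8*o
p(48, -25) + R(X) = (-25 - 1*48) + 8*(5/19) = (-25 - 48) + 40/19 = -73 + 40/19 = -1347/19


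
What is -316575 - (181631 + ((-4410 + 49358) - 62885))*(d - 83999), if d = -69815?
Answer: 25178112341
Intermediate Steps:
-316575 - (181631 + ((-4410 + 49358) - 62885))*(d - 83999) = -316575 - (181631 + ((-4410 + 49358) - 62885))*(-69815 - 83999) = -316575 - (181631 + (44948 - 62885))*(-153814) = -316575 - (181631 - 17937)*(-153814) = -316575 - 163694*(-153814) = -316575 - 1*(-25178428916) = -316575 + 25178428916 = 25178112341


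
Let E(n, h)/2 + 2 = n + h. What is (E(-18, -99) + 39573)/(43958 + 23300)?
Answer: 39335/67258 ≈ 0.58484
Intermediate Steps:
E(n, h) = -4 + 2*h + 2*n (E(n, h) = -4 + 2*(n + h) = -4 + 2*(h + n) = -4 + (2*h + 2*n) = -4 + 2*h + 2*n)
(E(-18, -99) + 39573)/(43958 + 23300) = ((-4 + 2*(-99) + 2*(-18)) + 39573)/(43958 + 23300) = ((-4 - 198 - 36) + 39573)/67258 = (-238 + 39573)*(1/67258) = 39335*(1/67258) = 39335/67258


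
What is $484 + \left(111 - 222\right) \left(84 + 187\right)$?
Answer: $-29597$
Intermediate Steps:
$484 + \left(111 - 222\right) \left(84 + 187\right) = 484 + \left(111 - 222\right) 271 = 484 - 30081 = -29597$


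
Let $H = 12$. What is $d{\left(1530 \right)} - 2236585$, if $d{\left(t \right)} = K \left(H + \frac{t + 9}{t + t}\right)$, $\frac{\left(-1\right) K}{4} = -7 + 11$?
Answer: $- \frac{190126729}{85} \approx -2.2368 \cdot 10^{6}$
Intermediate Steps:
$K = -16$ ($K = - 4 \left(-7 + 11\right) = \left(-4\right) 4 = -16$)
$d{\left(t \right)} = -192 - \frac{8 \left(9 + t\right)}{t}$ ($d{\left(t \right)} = - 16 \left(12 + \frac{t + 9}{t + t}\right) = - 16 \left(12 + \frac{9 + t}{2 t}\right) = -192 - \frac{8 \left(9 + t\right)}{t}$)
$d{\left(1530 \right)} - 2236585 = \left(-200 - \frac{72}{1530}\right) - 2236585 = \left(-200 - \frac{4}{85}\right) - 2236585 = - \frac{17004}{85} - 2236585 = - \frac{190126729}{85}$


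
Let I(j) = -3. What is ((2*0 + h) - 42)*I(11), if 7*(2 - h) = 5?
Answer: 855/7 ≈ 122.14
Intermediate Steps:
h = 9/7 (h = 2 - ⅐*5 = 2 - 5/7 = 9/7 ≈ 1.2857)
((2*0 + h) - 42)*I(11) = ((2*0 + 9/7) - 42)*(-3) = ((0 + 9/7) - 42)*(-3) = (9/7 - 42)*(-3) = -285/7*(-3) = 855/7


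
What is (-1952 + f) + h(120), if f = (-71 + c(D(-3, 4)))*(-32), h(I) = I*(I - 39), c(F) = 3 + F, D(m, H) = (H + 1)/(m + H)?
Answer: 9784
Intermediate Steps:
D(m, H) = (1 + H)/(H + m)
h(I) = I*(-39 + I)
f = 2016 (f = (-71 + (3 + (1 + 4)/(4 - 3)))*(-32) = (-71 + (3 + 5/1))*(-32) = (-71 + (3 + 1*5))*(-32) = (-71 + (3 + 5))*(-32) = (-71 + 8)*(-32) = -63*(-32) = 2016)
(-1952 + f) + h(120) = (-1952 + 2016) + 120*(-39 + 120) = 64 + 120*81 = 64 + 9720 = 9784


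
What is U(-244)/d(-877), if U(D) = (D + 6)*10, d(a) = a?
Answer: 2380/877 ≈ 2.7138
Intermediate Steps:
U(D) = 60 + 10*D (U(D) = (6 + D)*10 = 60 + 10*D)
U(-244)/d(-877) = (60 + 10*(-244))/(-877) = (60 - 2440)*(-1/877) = -2380*(-1/877) = 2380/877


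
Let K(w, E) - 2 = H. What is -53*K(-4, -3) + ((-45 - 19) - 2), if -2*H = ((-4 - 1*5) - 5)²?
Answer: 5022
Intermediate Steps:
H = -98 (H = -((-4 - 1*5) - 5)²/2 = -((-4 - 5) - 5)²/2 = -(-9 - 5)²/2 = -½*(-14)² = -½*196 = -98)
K(w, E) = -96 (K(w, E) = 2 - 98 = -96)
-53*K(-4, -3) + ((-45 - 19) - 2) = -53*(-96) + ((-45 - 19) - 2) = 5088 + (-64 - 2) = 5088 - 66 = 5022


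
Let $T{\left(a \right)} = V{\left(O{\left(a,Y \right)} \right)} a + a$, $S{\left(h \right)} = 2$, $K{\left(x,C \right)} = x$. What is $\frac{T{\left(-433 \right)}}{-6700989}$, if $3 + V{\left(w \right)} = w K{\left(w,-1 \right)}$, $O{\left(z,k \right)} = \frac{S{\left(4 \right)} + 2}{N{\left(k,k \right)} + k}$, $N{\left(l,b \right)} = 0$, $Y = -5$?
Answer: $- \frac{14722}{167524725} \approx -8.788 \cdot 10^{-5}$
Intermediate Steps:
$O{\left(z,k \right)} = \frac{4}{k}$ ($O{\left(z,k \right)} = \frac{2 + 2}{0 + k} = \frac{4}{k}$)
$V{\left(w \right)} = -3 + w^{2}$ ($V{\left(w \right)} = -3 + w w = -3 + w^{2}$)
$T{\left(a \right)} = - \frac{34 a}{25}$ ($T{\left(a \right)} = \left(-3 + \left(\frac{4}{-5}\right)^{2}\right) a + a = \left(-3 + \left(4 \left(- \frac{1}{5}\right)\right)^{2}\right) a + a = \left(-3 + \left(- \frac{4}{5}\right)^{2}\right) a + a = \left(-3 + \frac{16}{25}\right) a + a = - \frac{59 a}{25} + a = - \frac{34 a}{25}$)
$\frac{T{\left(-433 \right)}}{-6700989} = \frac{\left(- \frac{34}{25}\right) \left(-433\right)}{-6700989} = \frac{14722}{25} \left(- \frac{1}{6700989}\right) = - \frac{14722}{167524725}$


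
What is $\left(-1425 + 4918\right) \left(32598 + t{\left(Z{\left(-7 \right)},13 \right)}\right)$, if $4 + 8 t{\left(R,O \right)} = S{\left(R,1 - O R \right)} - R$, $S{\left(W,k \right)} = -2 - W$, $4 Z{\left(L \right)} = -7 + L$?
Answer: $\frac{910922005}{8} \approx 1.1387 \cdot 10^{8}$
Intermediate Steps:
$Z{\left(L \right)} = - \frac{7}{4} + \frac{L}{4}$ ($Z{\left(L \right)} = \frac{-7 + L}{4} = - \frac{7}{4} + \frac{L}{4}$)
$t{\left(R,O \right)} = - \frac{3}{4} - \frac{R}{4}$ ($t{\left(R,O \right)} = - \frac{1}{2} + \frac{\left(-2 - R\right) - R}{8} = - \frac{1}{2} + \frac{-2 - 2 R}{8} = - \frac{1}{2} - \left(\frac{1}{4} + \frac{R}{4}\right) = - \frac{3}{4} - \frac{R}{4}$)
$\left(-1425 + 4918\right) \left(32598 + t{\left(Z{\left(-7 \right)},13 \right)}\right) = \left(-1425 + 4918\right) \left(32598 - \left(\frac{3}{4} + \frac{- \frac{7}{4} + \frac{1}{4} \left(-7\right)}{4}\right)\right) = 3493 \left(32598 - \left(\frac{3}{4} + \frac{- \frac{7}{4} - \frac{7}{4}}{4}\right)\right) = 3493 \left(32598 - - \frac{1}{8}\right) = 3493 \left(32598 + \left(- \frac{3}{4} + \frac{7}{8}\right)\right) = 3493 \left(32598 + \frac{1}{8}\right) = 3493 \cdot \frac{260785}{8} = \frac{910922005}{8}$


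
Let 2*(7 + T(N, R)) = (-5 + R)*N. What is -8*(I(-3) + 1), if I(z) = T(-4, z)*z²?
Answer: -656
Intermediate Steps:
T(N, R) = -7 + N*(-5 + R)/2 (T(N, R) = -7 + ((-5 + R)*N)/2 = -7 + (N*(-5 + R))/2 = -7 + N*(-5 + R)/2)
I(z) = z²*(3 - 2*z) (I(z) = (-7 - 5/2*(-4) + (½)*(-4)*z)*z² = (-7 + 10 - 2*z)*z² = (3 - 2*z)*z² = z²*(3 - 2*z))
-8*(I(-3) + 1) = -8*((-3)²*(3 - 2*(-3)) + 1) = -8*(9*(3 + 6) + 1) = -8*(9*9 + 1) = -8*(81 + 1) = -8*82 = -656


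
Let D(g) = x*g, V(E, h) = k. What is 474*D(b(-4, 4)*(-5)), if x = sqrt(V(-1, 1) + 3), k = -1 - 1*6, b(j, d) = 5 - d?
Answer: -4740*I ≈ -4740.0*I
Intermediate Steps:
k = -7 (k = -1 - 6 = -7)
V(E, h) = -7
x = 2*I (x = sqrt(-7 + 3) = sqrt(-4) = 2*I ≈ 2.0*I)
D(g) = 2*I*g (D(g) = (2*I)*g = 2*I*g)
474*D(b(-4, 4)*(-5)) = 474*(2*I*((5 - 1*4)*(-5))) = 474*(2*I*((5 - 4)*(-5))) = 474*(2*I*(1*(-5))) = 474*(2*I*(-5)) = 474*(-10*I) = -4740*I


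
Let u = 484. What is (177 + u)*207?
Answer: 136827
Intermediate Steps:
(177 + u)*207 = (177 + 484)*207 = 661*207 = 136827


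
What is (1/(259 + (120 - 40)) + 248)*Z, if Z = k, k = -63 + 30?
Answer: -924803/113 ≈ -8184.1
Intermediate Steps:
k = -33
Z = -33
(1/(259 + (120 - 40)) + 248)*Z = (1/(259 + (120 - 40)) + 248)*(-33) = (1/(259 + 80) + 248)*(-33) = (1/339 + 248)*(-33) = (84073/339)*(-33) = -924803/113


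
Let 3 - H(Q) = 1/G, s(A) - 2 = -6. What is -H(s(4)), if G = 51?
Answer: -152/51 ≈ -2.9804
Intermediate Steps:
s(A) = -4 (s(A) = 2 - 6 = -4)
H(Q) = 152/51 (H(Q) = 3 - 1/51 = 152/51)
-H(s(4)) = -1*152/51 = -152/51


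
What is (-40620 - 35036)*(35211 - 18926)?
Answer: -1232057960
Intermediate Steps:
(-40620 - 35036)*(35211 - 18926) = -75656*16285 = -1232057960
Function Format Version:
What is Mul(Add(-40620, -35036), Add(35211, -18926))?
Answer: -1232057960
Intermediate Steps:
Mul(Add(-40620, -35036), Add(35211, -18926)) = Mul(-75656, 16285) = -1232057960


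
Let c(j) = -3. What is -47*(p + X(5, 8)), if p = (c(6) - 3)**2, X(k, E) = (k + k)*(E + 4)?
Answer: -7332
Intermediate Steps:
X(k, E) = 2*k*(4 + E) (X(k, E) = (2*k)*(4 + E) = 2*k*(4 + E))
p = 36 (p = (-3 - 3)**2 = (-6)**2 = 36)
-47*(p + X(5, 8)) = -47*(36 + 2*5*(4 + 8)) = -47*(36 + 2*5*12) = -47*(36 + 120) = -47*156 = -7332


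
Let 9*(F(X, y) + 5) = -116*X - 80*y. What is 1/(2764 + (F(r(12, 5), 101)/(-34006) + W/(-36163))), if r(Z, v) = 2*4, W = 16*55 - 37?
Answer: 11067830802/30591553716845 ≈ 0.00036179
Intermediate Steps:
W = 843 (W = 880 - 37 = 843)
r(Z, v) = 8
F(X, y) = -5 - 116*X/9 - 80*y/9 (F(X, y) = -5 + (-116*X - 80*y)/9 = -5 + (-116*X/9 - 80*y/9) = -5 - 116*X/9 - 80*y/9)
1/(2764 + (F(r(12, 5), 101)/(-34006) + W/(-36163))) = 1/(2764 + ((-5 - 116/9*8 - 80/9*101)/(-34006) + 843/(-36163))) = 1/(2764 + ((-5 - 928/9 - 8080/9)*(-1/34006) + 843*(-1/36163))) = 1/(2764 + (-9053/9*(-1/34006) - 843/36163)) = 1/(2764 + (9053/306054 - 843/36163)) = 1/(2764 + 69380117/11067830802) = 1/(30591553716845/11067830802) = 11067830802/30591553716845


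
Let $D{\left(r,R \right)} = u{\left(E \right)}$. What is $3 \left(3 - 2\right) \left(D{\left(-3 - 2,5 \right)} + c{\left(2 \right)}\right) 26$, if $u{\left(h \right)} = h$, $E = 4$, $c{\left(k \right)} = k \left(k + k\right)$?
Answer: $936$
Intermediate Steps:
$c{\left(k \right)} = 2 k^{2}$ ($c{\left(k \right)} = k 2 k = 2 k^{2}$)
$D{\left(r,R \right)} = 4$
$3 \left(3 - 2\right) \left(D{\left(-3 - 2,5 \right)} + c{\left(2 \right)}\right) 26 = 3 \left(3 - 2\right) \left(4 + 2 \cdot 2^{2}\right) 26 = 3 \cdot 1 \left(4 + 2 \cdot 4\right) 26 = 3 \left(4 + 8\right) 26 = 3 \cdot 12 \cdot 26 = 3 \cdot 312 = 936$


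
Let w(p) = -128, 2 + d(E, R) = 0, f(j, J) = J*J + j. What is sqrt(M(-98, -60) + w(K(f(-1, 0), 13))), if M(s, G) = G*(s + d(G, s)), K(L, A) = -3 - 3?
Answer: 4*sqrt(367) ≈ 76.629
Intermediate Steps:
f(j, J) = j + J**2 (f(j, J) = J**2 + j = j + J**2)
d(E, R) = -2 (d(E, R) = -2 + 0 = -2)
K(L, A) = -6
M(s, G) = G*(-2 + s) (M(s, G) = G*(s - 2) = G*(-2 + s))
sqrt(M(-98, -60) + w(K(f(-1, 0), 13))) = sqrt(-60*(-2 - 98) - 128) = sqrt(-60*(-100) - 128) = sqrt(6000 - 128) = sqrt(5872) = 4*sqrt(367)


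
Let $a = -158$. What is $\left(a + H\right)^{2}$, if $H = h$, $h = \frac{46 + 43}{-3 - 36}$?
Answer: $\frac{39075001}{1521} \approx 25690.0$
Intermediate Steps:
$h = - \frac{89}{39}$ ($h = \frac{89}{-3 - 36} = \frac{89}{-39} = 89 \left(- \frac{1}{39}\right) = - \frac{89}{39} \approx -2.2821$)
$H = - \frac{89}{39} \approx -2.2821$
$\left(a + H\right)^{2} = \left(-158 - \frac{89}{39}\right)^{2} = \left(- \frac{6251}{39}\right)^{2} = \frac{39075001}{1521}$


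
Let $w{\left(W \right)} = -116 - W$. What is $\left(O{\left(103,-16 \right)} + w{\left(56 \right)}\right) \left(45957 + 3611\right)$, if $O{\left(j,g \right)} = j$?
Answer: $-3420192$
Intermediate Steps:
$\left(O{\left(103,-16 \right)} + w{\left(56 \right)}\right) \left(45957 + 3611\right) = \left(103 - 172\right) \left(45957 + 3611\right) = \left(103 - 172\right) 49568 = \left(-69\right) 49568 = -3420192$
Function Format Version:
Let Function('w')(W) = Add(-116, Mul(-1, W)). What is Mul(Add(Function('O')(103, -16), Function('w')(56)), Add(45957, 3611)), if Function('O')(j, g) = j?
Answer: -3420192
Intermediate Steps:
Mul(Add(Function('O')(103, -16), Function('w')(56)), Add(45957, 3611)) = Mul(Add(103, Add(-116, Mul(-1, 56))), Add(45957, 3611)) = Mul(Add(103, Add(-116, -56)), 49568) = Mul(Add(103, -172), 49568) = Mul(-69, 49568) = -3420192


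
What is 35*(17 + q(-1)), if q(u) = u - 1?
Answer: 525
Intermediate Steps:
q(u) = -1 + u
35*(17 + q(-1)) = 35*(17 + (-1 - 1)) = 35*(17 - 2) = 35*15 = 525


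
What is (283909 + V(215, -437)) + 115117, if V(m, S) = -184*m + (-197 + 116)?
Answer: 359385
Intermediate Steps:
V(m, S) = -81 - 184*m (V(m, S) = -184*m - 81 = -81 - 184*m)
(283909 + V(215, -437)) + 115117 = (283909 + (-81 - 184*215)) + 115117 = (283909 + (-81 - 39560)) + 115117 = (283909 - 39641) + 115117 = 244268 + 115117 = 359385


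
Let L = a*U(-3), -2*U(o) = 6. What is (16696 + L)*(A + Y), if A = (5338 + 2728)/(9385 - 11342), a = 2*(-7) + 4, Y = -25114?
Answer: -822185999064/1957 ≈ -4.2013e+8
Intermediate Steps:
U(o) = -3 (U(o) = -1/2*6 = -3)
a = -10 (a = -14 + 4 = -10)
A = -8066/1957 (A = 8066/(-1957) = 8066*(-1/1957) = -8066/1957 ≈ -4.1216)
L = 30 (L = -10*(-3) = 30)
(16696 + L)*(A + Y) = (16696 + 30)*(-8066/1957 - 25114) = 16726*(-49156164/1957) = -822185999064/1957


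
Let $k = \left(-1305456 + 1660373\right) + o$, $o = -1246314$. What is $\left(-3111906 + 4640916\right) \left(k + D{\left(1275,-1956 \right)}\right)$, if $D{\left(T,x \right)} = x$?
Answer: $-1365945670530$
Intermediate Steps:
$k = -891397$ ($k = \left(-1305456 + 1660373\right) - 1246314 = 354917 - 1246314 = -891397$)
$\left(-3111906 + 4640916\right) \left(k + D{\left(1275,-1956 \right)}\right) = \left(-3111906 + 4640916\right) \left(-891397 - 1956\right) = 1529010 \left(-893353\right) = -1365945670530$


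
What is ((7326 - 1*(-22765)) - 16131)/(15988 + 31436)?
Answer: 1745/5928 ≈ 0.29437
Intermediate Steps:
((7326 - 1*(-22765)) - 16131)/(15988 + 31436) = ((7326 + 22765) - 16131)/47424 = (30091 - 16131)*(1/47424) = 13960*(1/47424) = 1745/5928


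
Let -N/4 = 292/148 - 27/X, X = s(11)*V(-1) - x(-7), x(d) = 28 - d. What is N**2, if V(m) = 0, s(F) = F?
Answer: 202094656/1677025 ≈ 120.51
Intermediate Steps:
X = -35 (X = 11*0 - (28 - 1*(-7)) = 0 - (28 + 7) = 0 - 1*35 = 0 - 35 = -35)
N = -14216/1295 (N = -4*(292/148 - 27/(-35)) = -4*(292*(1/148) - 27*(-1/35)) = -4*(73/37 + 27/35) = -4*3554/1295 = -14216/1295 ≈ -10.978)
N**2 = (-14216/1295)**2 = 202094656/1677025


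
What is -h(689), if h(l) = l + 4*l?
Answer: -3445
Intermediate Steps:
h(l) = 5*l
-h(689) = -5*689 = -1*3445 = -3445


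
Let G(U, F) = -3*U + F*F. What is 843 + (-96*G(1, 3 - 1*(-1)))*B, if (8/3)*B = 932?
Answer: -435333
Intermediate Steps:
B = 699/2 (B = (3/8)*932 = 699/2 ≈ 349.50)
G(U, F) = F² - 3*U (G(U, F) = -3*U + F² = F² - 3*U)
843 + (-96*G(1, 3 - 1*(-1)))*B = 843 - 96*((3 - 1*(-1))² - 3*1)*(699/2) = 843 - 96*((3 + 1)² - 3)*(699/2) = 843 - 96*(4² - 3)*(699/2) = 843 - 96*(16 - 3)*(699/2) = 843 - 96*13*(699/2) = 843 - 1248*699/2 = 843 - 436176 = -435333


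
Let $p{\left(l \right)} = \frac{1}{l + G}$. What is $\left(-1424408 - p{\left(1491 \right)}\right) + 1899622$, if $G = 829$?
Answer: $\frac{1102496479}{2320} \approx 4.7521 \cdot 10^{5}$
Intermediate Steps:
$p{\left(l \right)} = \frac{1}{829 + l}$ ($p{\left(l \right)} = \frac{1}{l + 829} = \frac{1}{829 + l}$)
$\left(-1424408 - p{\left(1491 \right)}\right) + 1899622 = \left(-1424408 - \frac{1}{829 + 1491}\right) + 1899622 = \left(-1424408 - \frac{1}{2320}\right) + 1899622 = - \frac{3304626561}{2320} + 1899622 = \frac{1102496479}{2320}$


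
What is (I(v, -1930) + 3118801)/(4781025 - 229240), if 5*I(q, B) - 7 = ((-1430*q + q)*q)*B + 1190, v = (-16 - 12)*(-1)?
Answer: 311120526/3251275 ≈ 95.692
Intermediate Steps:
v = 28 (v = -28*(-1) = 28)
I(q, B) = 1197/5 - 1429*B*q²/5 (I(q, B) = 7/5 + (((-1430*q + q)*q)*B + 1190)/5 = 7/5 + (((-1429*q)*q)*B + 1190)/5 = 7/5 + ((-1429*q²)*B + 1190)/5 = 7/5 + (-1429*B*q² + 1190)/5 = 7/5 + (1190 - 1429*B*q²)/5 = 7/5 + (238 - 1429*B*q²/5) = 1197/5 - 1429*B*q²/5)
(I(v, -1930) + 3118801)/(4781025 - 229240) = ((1197/5 - 1429/5*(-1930)*28²) + 3118801)/(4781025 - 229240) = ((1197/5 - 1429/5*(-1930)*784) + 3118801)/4551785 = ((1197/5 + 432449696) + 3118801)*(1/4551785) = (2162249677/5 + 3118801)*(1/4551785) = (2177843682/5)*(1/4551785) = 311120526/3251275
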